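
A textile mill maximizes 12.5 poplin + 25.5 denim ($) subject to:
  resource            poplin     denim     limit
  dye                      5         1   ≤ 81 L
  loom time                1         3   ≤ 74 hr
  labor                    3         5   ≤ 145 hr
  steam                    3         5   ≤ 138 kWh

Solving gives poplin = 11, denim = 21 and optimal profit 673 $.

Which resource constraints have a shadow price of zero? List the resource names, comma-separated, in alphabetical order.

dye: 76/81 (slack 5)
loom time: 74/74 (binding)
labor: 138/145 (slack 7)
steam: 138/138 (binding)
By complementary slackness, a constraint with positive slack has shadow price 0 → dye, labor.

dye, labor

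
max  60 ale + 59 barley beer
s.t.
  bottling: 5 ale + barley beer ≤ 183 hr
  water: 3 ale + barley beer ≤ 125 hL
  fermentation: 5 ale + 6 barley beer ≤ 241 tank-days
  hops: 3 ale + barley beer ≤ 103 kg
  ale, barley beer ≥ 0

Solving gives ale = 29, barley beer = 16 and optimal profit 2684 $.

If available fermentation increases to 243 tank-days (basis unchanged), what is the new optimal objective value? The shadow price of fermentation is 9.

Δb = 2, so new z* = 2684 + (9)·(2) = 2684 + 18 = 2702.

2702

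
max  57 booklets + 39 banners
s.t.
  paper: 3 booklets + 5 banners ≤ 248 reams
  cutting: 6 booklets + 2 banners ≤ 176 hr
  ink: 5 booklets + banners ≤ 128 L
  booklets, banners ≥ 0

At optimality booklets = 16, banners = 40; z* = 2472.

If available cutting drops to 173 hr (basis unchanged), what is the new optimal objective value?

Check each constraint at x*: paper 248/248 (tight); cutting 176/176 (tight); ink 120/128 (slack 8).
Since ink is not tight, its dual is 0.
The binding rows give the dual system: 3·y_paper + 6·y_cutting = 57 and 5·y_paper + 2·y_cutting = 39.
Solving: y_paper = 5, y_cutting = 7.
Δz = y_cutting·Δb = 7 × (-3) = -21, so new z* = 2472 − 21 = 2451.

2451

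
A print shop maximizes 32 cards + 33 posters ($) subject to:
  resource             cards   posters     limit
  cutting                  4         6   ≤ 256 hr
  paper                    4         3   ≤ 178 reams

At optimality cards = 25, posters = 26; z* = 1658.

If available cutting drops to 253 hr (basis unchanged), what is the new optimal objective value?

1649

Both cutting and paper are binding at x*.
The binding rows give the dual system: 4·y_cutting + 4·y_paper = 32 and 6·y_cutting + 3·y_paper = 33.
Solving: y_cutting = 3, y_paper = 5.
Δz = y_cutting·Δb = 3 × (-3) = -9, so new z* = 1658 − 9 = 1649.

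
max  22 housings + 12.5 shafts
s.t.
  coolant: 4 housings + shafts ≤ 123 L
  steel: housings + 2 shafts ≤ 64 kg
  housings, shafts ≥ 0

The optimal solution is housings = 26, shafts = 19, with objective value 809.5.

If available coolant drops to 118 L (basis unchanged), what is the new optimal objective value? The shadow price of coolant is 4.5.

Δb = -5, so new z* = 809.5 + (4.5)·(-5) = 809.5 − 22.5 = 787.

787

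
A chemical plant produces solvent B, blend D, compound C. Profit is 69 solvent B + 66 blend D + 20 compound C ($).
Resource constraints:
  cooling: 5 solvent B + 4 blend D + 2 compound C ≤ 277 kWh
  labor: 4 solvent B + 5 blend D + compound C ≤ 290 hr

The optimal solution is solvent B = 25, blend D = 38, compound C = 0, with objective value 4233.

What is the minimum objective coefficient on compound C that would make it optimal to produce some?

24

Both cooling and labor are binding at x*.
From A_Bᵀ y = c: 5·y_cooling + 4·y_labor = 69; 4·y_cooling + 5·y_labor = 66.
Solving: y_cooling = 9, y_labor = 6.
compound C enters the basis when its profit ≥ yᵀa₃ = 9·2 + 6·1 = 24.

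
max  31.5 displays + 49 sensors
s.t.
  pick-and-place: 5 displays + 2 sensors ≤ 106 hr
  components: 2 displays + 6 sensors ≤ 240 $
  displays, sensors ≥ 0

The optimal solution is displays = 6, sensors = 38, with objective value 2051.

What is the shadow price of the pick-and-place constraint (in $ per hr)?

3.5

At the optimum: pick-and-place uses 106 of 106 (binding); components uses 240 of 240 (binding).
From A_Bᵀ y = c: 5·y_pick-and-place + 2·y_components = 31.5; 2·y_pick-and-place + 6·y_components = 49.
This yields shadow prices y_pick-and-place = 3.5, y_components = 7.
Shadow price of pick-and-place = 3.5.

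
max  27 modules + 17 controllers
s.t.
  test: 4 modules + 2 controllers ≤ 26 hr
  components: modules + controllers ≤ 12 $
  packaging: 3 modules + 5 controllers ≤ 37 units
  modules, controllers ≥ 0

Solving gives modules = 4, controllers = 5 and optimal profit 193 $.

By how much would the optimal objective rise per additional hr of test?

Binding: test and packaging. Non-binding: components (3 unused).
Slack constraints have shadow price 0 (complementary slackness).
The binding rows give the dual system: 4·y_test + 3·y_packaging = 27 and 2·y_test + 5·y_packaging = 17.
→ y_test = 6 and y_packaging = 1.
Shadow price of test = 6.

6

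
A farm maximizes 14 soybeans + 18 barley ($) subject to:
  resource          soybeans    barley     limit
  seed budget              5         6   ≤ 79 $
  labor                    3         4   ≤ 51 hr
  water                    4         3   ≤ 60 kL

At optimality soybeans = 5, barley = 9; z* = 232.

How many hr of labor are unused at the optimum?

labor used = 3·5 + 4·9 = 51; slack = 51 − 51 = 0.

0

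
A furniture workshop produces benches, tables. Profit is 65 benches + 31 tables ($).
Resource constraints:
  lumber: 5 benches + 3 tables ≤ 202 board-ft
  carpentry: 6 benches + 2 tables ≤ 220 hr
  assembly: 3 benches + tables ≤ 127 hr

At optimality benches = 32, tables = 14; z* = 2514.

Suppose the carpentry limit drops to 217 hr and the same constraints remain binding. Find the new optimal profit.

Binding: lumber and carpentry. Non-binding: assembly (17 unused).
By complementary slackness, y = 0 for the non-binding constraint.
From A_Bᵀ y = c: 5·y_lumber + 6·y_carpentry = 65; 3·y_lumber + 2·y_carpentry = 31.
→ y_lumber = 7 and y_carpentry = 5.
Δz = y_carpentry·Δb = 5 × (-3) = -15, so new z* = 2514 − 15 = 2499.

2499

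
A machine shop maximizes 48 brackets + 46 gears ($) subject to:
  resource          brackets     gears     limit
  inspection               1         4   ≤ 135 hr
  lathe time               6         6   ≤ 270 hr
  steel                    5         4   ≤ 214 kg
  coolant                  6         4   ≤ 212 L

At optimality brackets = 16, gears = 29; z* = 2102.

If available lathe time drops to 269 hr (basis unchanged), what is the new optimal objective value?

2095

Binding: lathe time and coolant. Non-binding: inspection (3 unused), steel (18 unused).
Slack constraints have shadow price 0 (complementary slackness).
From A_Bᵀ y = c: 6·y_lathe time + 6·y_coolant = 48; 6·y_lathe time + 4·y_coolant = 46.
Solving: y_lathe time = 7, y_coolant = 1.
Δz = y_lathe time·Δb = 7 × (-1) = -7, so new z* = 2102 − 7 = 2095.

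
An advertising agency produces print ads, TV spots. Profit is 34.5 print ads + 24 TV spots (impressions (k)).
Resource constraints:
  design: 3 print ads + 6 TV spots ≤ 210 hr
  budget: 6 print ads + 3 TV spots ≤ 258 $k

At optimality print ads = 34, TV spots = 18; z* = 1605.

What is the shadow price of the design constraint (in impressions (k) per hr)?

Both design and budget are binding at x*.
Dual feasibility on the basic columns requires 3·y_design + 6·y_budget = 34.5, 6·y_design + 3·y_budget = 24.
This yields shadow prices y_design = 1.5, y_budget = 5.
Shadow price of design = 1.5.

1.5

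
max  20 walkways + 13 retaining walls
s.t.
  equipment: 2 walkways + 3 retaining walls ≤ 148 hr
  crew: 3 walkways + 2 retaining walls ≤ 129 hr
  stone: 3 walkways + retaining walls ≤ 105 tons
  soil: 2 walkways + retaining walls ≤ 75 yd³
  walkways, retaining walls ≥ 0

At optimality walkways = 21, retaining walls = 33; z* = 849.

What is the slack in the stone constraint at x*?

9

stone used = 3·21 + 1·33 = 96; slack = 105 − 96 = 9.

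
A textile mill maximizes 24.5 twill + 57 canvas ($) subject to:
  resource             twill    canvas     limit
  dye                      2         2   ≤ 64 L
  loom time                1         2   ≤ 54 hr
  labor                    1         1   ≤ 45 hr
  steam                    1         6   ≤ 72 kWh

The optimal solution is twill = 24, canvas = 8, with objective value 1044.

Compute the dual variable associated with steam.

Binding: dye and steam. Non-binding: loom time (14 unused), labor (13 unused).
Slack constraints have shadow price 0 (complementary slackness).
The binding rows give the dual system: 2·y_dye + 1·y_steam = 24.5 and 2·y_dye + 6·y_steam = 57.
This yields shadow prices y_dye = 9, y_steam = 6.5.
Shadow price of steam = 6.5.

6.5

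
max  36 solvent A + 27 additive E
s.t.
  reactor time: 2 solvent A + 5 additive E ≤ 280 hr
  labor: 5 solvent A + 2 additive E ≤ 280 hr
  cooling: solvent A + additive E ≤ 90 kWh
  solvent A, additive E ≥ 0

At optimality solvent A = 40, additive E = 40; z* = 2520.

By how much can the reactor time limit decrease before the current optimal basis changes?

Binding constraints: reactor time, labor. The basis is B = [[2,5],[5,2]] with det -21.
Per unit decrease in reactor time, x* moves by d = (0.0952, -0.2381).
The basis stays optimal until additive E reaches 0; allowable decrease = 168 hr.

168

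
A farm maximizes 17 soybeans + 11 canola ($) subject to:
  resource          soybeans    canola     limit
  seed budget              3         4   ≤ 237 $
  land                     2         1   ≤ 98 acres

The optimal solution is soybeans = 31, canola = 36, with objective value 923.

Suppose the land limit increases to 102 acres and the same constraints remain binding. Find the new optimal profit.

951

At the optimum: seed budget uses 237 of 237 (binding); land uses 98 of 98 (binding).
From A_Bᵀ y = c: 3·y_seed budget + 2·y_land = 17; 4·y_seed budget + 1·y_land = 11.
→ y_seed budget = 1 and y_land = 7.
Δz = y_land·Δb = 7 × (4) = 28, so new z* = 923 + 28 = 951.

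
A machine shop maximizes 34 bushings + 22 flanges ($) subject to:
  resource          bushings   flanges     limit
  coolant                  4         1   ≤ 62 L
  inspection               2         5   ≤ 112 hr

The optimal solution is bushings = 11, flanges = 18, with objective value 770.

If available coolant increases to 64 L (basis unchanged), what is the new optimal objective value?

784

At the optimum: coolant uses 62 of 62 (binding); inspection uses 112 of 112 (binding).
The binding rows give the dual system: 4·y_coolant + 2·y_inspection = 34 and 1·y_coolant + 5·y_inspection = 22.
This yields shadow prices y_coolant = 7, y_inspection = 3.
Δz = y_coolant·Δb = 7 × (2) = 14, so new z* = 770 + 14 = 784.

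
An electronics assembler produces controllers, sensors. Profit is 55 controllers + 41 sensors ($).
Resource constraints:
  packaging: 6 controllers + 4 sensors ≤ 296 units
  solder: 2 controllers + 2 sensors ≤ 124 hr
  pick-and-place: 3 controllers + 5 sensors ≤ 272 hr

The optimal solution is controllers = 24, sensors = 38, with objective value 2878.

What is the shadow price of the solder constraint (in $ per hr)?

Check each constraint at x*: packaging 296/296 (tight); solder 124/124 (tight); pick-and-place 262/272 (slack 10).
By complementary slackness, y = 0 for the non-binding constraint.
From A_Bᵀ y = c: 6·y_packaging + 2·y_solder = 55; 4·y_packaging + 2·y_solder = 41.
→ y_packaging = 7 and y_solder = 6.5.
Shadow price of solder = 6.5.

6.5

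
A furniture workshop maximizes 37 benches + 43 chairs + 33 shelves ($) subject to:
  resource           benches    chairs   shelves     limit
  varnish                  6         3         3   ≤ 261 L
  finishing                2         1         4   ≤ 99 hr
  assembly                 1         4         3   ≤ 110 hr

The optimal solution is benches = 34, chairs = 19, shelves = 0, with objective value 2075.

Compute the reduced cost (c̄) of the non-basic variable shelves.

-3

Check each constraint at x*: varnish 261/261 (tight); finishing 87/99 (slack 12); assembly 110/110 (tight).
Slack constraints have shadow price 0 (complementary slackness).
From A_Bᵀ y = c: 6·y_varnish + 1·y_assembly = 37; 3·y_varnish + 4·y_assembly = 43.
Solving: y_varnish = 5, y_assembly = 7.
Reduced cost of shelves: c₃ − yᵀa₃ = 33 − (5·3 + 7·3) = 33 − 36 = -3.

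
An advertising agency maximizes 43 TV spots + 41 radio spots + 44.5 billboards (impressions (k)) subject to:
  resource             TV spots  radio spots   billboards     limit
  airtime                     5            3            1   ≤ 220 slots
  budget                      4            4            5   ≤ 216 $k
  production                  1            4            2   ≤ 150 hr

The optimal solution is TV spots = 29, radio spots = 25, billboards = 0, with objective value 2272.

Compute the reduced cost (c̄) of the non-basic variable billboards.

-4

Binding: airtime and budget. Non-binding: production (21 unused).
By complementary slackness, y = 0 for the non-binding constraint.
The binding rows give the dual system: 5·y_airtime + 4·y_budget = 43 and 3·y_airtime + 4·y_budget = 41.
Solving: y_airtime = 1, y_budget = 9.5.
Reduced cost of billboards: c₃ − yᵀa₃ = 44.5 − (1·1 + 9.5·5) = 44.5 − 48.5 = -4.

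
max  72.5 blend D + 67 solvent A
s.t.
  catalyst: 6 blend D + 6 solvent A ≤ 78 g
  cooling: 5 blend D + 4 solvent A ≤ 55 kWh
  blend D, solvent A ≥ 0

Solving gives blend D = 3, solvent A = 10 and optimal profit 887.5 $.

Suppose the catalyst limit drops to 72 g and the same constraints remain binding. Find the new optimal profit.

842.5

Check each constraint at x*: catalyst 78/78 (tight); cooling 55/55 (tight).
The binding rows give the dual system: 6·y_catalyst + 5·y_cooling = 72.5 and 6·y_catalyst + 4·y_cooling = 67.
Solving: y_catalyst = 7.5, y_cooling = 5.5.
Δz = y_catalyst·Δb = 7.5 × (-6) = -45, so new z* = 887.5 − 45 = 842.5.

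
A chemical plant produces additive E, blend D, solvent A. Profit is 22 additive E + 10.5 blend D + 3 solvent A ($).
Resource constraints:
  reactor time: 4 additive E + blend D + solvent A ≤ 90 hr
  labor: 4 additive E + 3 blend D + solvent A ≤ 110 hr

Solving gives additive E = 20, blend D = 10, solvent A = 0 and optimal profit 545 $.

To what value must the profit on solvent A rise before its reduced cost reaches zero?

5.5

At the optimum: reactor time uses 90 of 90 (binding); labor uses 110 of 110 (binding).
From A_Bᵀ y = c: 4·y_reactor time + 4·y_labor = 22; 1·y_reactor time + 3·y_labor = 10.5.
This yields shadow prices y_reactor time = 3, y_labor = 2.5.
solvent A enters the basis when its profit ≥ yᵀa₃ = 3·1 + 2.5·1 = 5.5.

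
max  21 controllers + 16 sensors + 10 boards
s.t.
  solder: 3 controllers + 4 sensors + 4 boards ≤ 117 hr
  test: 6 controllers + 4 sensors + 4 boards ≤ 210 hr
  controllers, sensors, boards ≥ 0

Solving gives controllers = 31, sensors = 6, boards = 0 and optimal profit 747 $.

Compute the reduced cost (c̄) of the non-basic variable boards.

At the optimum: solder uses 117 of 117 (binding); test uses 210 of 210 (binding).
From A_Bᵀ y = c: 3·y_solder + 6·y_test = 21; 4·y_solder + 4·y_test = 16.
Solving: y_solder = 1, y_test = 3.
Reduced cost of boards: c₃ − yᵀa₃ = 10 − (1·4 + 3·4) = 10 − 16 = -6.

-6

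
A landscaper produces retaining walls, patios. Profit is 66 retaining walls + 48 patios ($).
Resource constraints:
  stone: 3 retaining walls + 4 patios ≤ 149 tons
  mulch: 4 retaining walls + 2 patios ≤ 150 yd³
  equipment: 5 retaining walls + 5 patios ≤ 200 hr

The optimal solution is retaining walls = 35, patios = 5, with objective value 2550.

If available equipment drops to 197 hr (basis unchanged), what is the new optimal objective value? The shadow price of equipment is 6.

2532

Δb = -3, so new z* = 2550 + (6)·(-3) = 2550 − 18 = 2532.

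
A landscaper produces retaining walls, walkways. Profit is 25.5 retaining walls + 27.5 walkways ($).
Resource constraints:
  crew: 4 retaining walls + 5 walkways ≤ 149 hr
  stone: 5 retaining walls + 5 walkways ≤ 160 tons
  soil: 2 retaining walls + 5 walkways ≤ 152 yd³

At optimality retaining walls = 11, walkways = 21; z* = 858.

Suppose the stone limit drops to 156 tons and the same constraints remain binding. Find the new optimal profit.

At the optimum: crew uses 149 of 149 (binding); stone uses 160 of 160 (binding); soil uses 127 of 152 (slack = 25).
By complementary slackness, y = 0 for the non-binding constraint.
Dual feasibility on the basic columns requires 4·y_crew + 5·y_stone = 25.5, 5·y_crew + 5·y_stone = 27.5.
Solving: y_crew = 2, y_stone = 3.5.
Δz = y_stone·Δb = 3.5 × (-4) = -14, so new z* = 858 − 14 = 844.

844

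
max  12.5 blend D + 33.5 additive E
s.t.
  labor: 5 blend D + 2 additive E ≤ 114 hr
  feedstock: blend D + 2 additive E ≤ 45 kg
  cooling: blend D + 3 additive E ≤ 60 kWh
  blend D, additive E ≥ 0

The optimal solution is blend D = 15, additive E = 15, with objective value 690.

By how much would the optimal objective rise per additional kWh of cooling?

8.5

Check each constraint at x*: labor 105/114 (slack 9); feedstock 45/45 (tight); cooling 60/60 (tight).
By complementary slackness, y = 0 for the non-binding constraint.
The binding rows give the dual system: 1·y_feedstock + 1·y_cooling = 12.5 and 2·y_feedstock + 3·y_cooling = 33.5.
Solving: y_feedstock = 4, y_cooling = 8.5.
Shadow price of cooling = 8.5.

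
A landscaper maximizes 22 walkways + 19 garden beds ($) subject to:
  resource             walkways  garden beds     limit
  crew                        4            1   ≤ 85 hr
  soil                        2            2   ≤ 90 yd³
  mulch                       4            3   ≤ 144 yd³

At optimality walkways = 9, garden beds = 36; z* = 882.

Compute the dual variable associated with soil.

5

At the optimum: crew uses 72 of 85 (slack = 13); soil uses 90 of 90 (binding); mulch uses 144 of 144 (binding).
Slack constraints have shadow price 0 (complementary slackness).
Dual feasibility on the basic columns requires 2·y_soil + 4·y_mulch = 22, 2·y_soil + 3·y_mulch = 19.
This yields shadow prices y_soil = 5, y_mulch = 3.
Shadow price of soil = 5.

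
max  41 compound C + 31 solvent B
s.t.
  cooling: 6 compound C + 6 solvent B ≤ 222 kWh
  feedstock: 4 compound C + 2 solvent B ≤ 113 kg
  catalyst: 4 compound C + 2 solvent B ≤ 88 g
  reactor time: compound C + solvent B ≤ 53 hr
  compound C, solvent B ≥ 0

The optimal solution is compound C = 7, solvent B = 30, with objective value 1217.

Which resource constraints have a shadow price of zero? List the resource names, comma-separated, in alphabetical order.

feedstock, reactor time

cooling: 222/222 (binding)
feedstock: 88/113 (slack 25)
catalyst: 88/88 (binding)
reactor time: 37/53 (slack 16)
By complementary slackness, a constraint with positive slack has shadow price 0 → feedstock, reactor time.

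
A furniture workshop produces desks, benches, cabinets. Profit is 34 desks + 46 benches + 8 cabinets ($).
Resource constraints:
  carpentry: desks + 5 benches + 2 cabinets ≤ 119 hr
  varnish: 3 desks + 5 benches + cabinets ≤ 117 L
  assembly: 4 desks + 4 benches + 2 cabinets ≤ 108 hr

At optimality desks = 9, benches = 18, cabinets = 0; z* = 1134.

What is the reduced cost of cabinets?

-6

Binding: varnish and assembly. Non-binding: carpentry (20 unused).
Slack constraints have shadow price 0 (complementary slackness).
From A_Bᵀ y = c: 3·y_varnish + 4·y_assembly = 34; 5·y_varnish + 4·y_assembly = 46.
→ y_varnish = 6 and y_assembly = 4.
Reduced cost of cabinets: c₃ − yᵀa₃ = 8 − (6·1 + 4·2) = 8 − 14 = -6.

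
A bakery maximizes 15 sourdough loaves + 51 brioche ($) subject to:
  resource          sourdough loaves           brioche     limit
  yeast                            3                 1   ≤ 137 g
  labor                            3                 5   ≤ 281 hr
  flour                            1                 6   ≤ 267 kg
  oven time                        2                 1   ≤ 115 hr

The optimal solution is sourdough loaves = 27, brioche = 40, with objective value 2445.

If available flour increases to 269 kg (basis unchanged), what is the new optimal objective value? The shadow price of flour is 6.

2457

Δb = 2, so new z* = 2445 + (6)·(2) = 2445 + 12 = 2457.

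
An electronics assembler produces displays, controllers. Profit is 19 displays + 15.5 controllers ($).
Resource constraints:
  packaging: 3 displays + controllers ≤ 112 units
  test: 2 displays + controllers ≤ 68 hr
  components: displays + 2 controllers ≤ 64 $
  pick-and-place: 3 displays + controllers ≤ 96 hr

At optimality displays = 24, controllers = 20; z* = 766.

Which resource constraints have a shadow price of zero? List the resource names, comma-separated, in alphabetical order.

packaging: 92/112 (slack 20)
test: 68/68 (binding)
components: 64/64 (binding)
pick-and-place: 92/96 (slack 4)
By complementary slackness, a constraint with positive slack has shadow price 0 → packaging, pick-and-place.

packaging, pick-and-place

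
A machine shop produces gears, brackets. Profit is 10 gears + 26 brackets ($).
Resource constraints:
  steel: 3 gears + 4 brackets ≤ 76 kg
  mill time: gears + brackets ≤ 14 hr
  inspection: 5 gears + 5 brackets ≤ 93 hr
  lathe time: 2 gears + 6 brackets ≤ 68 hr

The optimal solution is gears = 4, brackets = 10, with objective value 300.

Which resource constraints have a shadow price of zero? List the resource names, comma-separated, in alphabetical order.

steel: 52/76 (slack 24)
mill time: 14/14 (binding)
inspection: 70/93 (slack 23)
lathe time: 68/68 (binding)
By complementary slackness, a constraint with positive slack has shadow price 0 → inspection, steel.

inspection, steel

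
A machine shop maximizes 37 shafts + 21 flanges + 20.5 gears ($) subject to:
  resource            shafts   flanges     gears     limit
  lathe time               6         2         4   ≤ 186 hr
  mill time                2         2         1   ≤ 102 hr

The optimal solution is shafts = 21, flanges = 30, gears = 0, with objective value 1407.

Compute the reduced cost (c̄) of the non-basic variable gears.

-2

At the optimum: lathe time uses 186 of 186 (binding); mill time uses 102 of 102 (binding).
From A_Bᵀ y = c: 6·y_lathe time + 2·y_mill time = 37; 2·y_lathe time + 2·y_mill time = 21.
Solving: y_lathe time = 4, y_mill time = 6.5.
Reduced cost of gears: c₃ − yᵀa₃ = 20.5 − (4·4 + 6.5·1) = 20.5 − 22.5 = -2.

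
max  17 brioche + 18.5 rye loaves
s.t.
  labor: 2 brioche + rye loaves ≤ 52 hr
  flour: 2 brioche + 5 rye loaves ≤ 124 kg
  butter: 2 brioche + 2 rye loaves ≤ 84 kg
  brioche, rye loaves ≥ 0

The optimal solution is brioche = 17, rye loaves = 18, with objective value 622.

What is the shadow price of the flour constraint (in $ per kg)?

2.5

Check each constraint at x*: labor 52/52 (tight); flour 124/124 (tight); butter 70/84 (slack 14).
Since butter is not tight, its dual is 0.
From A_Bᵀ y = c: 2·y_labor + 2·y_flour = 17; 1·y_labor + 5·y_flour = 18.5.
→ y_labor = 6 and y_flour = 2.5.
Shadow price of flour = 2.5.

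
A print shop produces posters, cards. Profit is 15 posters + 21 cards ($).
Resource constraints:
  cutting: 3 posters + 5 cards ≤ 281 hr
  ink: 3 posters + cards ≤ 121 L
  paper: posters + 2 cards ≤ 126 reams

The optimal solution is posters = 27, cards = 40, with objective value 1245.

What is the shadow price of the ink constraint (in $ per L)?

1

At the optimum: cutting uses 281 of 281 (binding); ink uses 121 of 121 (binding); paper uses 107 of 126 (slack = 19).
Since paper is not tight, its dual is 0.
The binding rows give the dual system: 3·y_cutting + 3·y_ink = 15 and 5·y_cutting + 1·y_ink = 21.
→ y_cutting = 4 and y_ink = 1.
Shadow price of ink = 1.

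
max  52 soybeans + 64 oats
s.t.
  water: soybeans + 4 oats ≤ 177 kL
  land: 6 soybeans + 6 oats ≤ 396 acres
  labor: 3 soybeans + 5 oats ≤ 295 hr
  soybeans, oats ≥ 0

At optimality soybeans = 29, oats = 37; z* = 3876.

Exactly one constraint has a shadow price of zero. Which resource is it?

water: 177/177 (binding)
land: 396/396 (binding)
labor: 272/295 (slack 23)
By complementary slackness, a constraint with positive slack has shadow price 0 → labor.

labor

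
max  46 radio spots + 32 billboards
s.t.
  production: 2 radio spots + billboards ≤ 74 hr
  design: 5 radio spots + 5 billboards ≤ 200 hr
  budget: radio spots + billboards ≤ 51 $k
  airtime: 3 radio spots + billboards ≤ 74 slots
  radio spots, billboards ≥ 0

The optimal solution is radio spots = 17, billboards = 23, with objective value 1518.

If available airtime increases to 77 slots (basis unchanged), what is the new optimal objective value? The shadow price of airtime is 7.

Δb = 3, so new z* = 1518 + (7)·(3) = 1518 + 21 = 1539.

1539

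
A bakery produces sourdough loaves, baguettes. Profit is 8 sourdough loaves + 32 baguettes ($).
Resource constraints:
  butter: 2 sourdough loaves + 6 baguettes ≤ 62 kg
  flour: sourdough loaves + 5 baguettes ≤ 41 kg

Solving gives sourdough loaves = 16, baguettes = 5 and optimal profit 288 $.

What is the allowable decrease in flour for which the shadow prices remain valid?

10

Binding constraints: butter, flour. The basis is B = [[2,6],[1,5]] with det 4.
Per unit decrease in flour, x* moves by d = (1.5, -0.5).
The basis stays optimal until baguettes reaches 0; allowable decrease = 10 kg.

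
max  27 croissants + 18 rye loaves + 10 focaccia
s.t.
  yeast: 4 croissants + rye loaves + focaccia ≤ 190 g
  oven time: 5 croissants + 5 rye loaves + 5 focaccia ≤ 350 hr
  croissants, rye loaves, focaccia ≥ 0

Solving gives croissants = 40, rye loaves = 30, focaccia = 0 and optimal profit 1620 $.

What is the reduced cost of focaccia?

-8

Check each constraint at x*: yeast 190/190 (tight); oven time 350/350 (tight).
Dual feasibility on the basic columns requires 4·y_yeast + 5·y_oven time = 27, 1·y_yeast + 5·y_oven time = 18.
Solving: y_yeast = 3, y_oven time = 3.
Reduced cost of focaccia: c₃ − yᵀa₃ = 10 − (3·1 + 3·5) = 10 − 18 = -8.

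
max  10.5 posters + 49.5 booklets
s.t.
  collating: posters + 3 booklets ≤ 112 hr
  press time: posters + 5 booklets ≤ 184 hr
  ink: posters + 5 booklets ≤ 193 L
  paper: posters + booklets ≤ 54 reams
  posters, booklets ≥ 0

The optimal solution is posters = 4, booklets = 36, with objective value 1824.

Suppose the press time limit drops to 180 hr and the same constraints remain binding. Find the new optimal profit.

Check each constraint at x*: collating 112/112 (tight); press time 184/184 (tight); ink 184/193 (slack 9); paper 40/54 (slack 14).
Since ink, paper are not tight, their duals are 0.
The binding rows give the dual system: 1·y_collating + 1·y_press time = 10.5 and 3·y_collating + 5·y_press time = 49.5.
→ y_collating = 1.5 and y_press time = 9.
Δz = y_press time·Δb = 9 × (-4) = -36, so new z* = 1824 − 36 = 1788.

1788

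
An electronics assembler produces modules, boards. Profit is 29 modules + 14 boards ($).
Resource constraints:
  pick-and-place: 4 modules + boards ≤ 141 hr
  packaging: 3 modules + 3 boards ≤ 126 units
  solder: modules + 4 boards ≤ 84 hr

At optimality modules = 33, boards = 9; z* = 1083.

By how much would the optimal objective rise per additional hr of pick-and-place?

Check each constraint at x*: pick-and-place 141/141 (tight); packaging 126/126 (tight); solder 69/84 (slack 15).
Slack constraints have shadow price 0 (complementary slackness).
From A_Bᵀ y = c: 4·y_pick-and-place + 3·y_packaging = 29; 1·y_pick-and-place + 3·y_packaging = 14.
→ y_pick-and-place = 5 and y_packaging = 3.
Shadow price of pick-and-place = 5.

5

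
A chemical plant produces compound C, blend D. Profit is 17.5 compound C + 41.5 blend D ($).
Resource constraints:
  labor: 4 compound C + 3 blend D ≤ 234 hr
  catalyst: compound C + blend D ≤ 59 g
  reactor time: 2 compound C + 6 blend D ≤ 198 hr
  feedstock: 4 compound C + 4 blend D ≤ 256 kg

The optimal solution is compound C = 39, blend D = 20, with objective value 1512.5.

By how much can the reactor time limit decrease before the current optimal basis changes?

72

Binding constraints: catalyst, reactor time. The basis is B = [[1,1],[2,6]] with det 4.
Per unit decrease in reactor time, x* moves by d = (0.25, -0.25).
The basis stays optimal until labor becomes binding; allowable decrease = 72 hr.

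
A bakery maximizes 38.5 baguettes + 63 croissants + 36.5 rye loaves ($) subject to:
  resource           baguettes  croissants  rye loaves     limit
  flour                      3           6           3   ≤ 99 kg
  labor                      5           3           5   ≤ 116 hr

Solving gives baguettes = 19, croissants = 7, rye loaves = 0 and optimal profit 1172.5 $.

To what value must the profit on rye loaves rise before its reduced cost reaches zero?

At the optimum: flour uses 99 of 99 (binding); labor uses 116 of 116 (binding).
The binding rows give the dual system: 3·y_flour + 5·y_labor = 38.5 and 6·y_flour + 3·y_labor = 63.
Solving: y_flour = 9.5, y_labor = 2.
rye loaves enters the basis when its profit ≥ yᵀa₃ = 9.5·3 + 2·5 = 38.5.

38.5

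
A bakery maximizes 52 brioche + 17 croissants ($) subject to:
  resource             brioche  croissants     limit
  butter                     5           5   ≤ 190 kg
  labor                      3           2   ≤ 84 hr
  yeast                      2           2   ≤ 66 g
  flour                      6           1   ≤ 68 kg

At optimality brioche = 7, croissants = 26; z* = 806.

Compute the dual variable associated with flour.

Check each constraint at x*: butter 165/190 (slack 25); labor 73/84 (slack 11); yeast 66/66 (tight); flour 68/68 (tight).
Since butter, labor are not tight, their duals are 0.
Dual feasibility on the basic columns requires 2·y_yeast + 6·y_flour = 52, 2·y_yeast + 1·y_flour = 17.
This yields shadow prices y_yeast = 5, y_flour = 7.
Shadow price of flour = 7.

7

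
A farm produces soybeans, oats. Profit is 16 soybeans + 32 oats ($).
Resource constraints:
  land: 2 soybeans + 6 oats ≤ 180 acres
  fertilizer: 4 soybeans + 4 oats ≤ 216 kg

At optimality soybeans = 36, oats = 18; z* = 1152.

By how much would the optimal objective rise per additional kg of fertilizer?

2

At the optimum: land uses 180 of 180 (binding); fertilizer uses 216 of 216 (binding).
The binding rows give the dual system: 2·y_land + 4·y_fertilizer = 16 and 6·y_land + 4·y_fertilizer = 32.
This yields shadow prices y_land = 4, y_fertilizer = 2.
Shadow price of fertilizer = 2.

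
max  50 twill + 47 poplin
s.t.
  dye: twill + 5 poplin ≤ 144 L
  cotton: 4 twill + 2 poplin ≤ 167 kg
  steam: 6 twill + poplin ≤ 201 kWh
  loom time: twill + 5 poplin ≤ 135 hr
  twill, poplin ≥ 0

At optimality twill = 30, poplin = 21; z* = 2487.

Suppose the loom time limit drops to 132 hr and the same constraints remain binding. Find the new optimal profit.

2463

At the optimum: dye uses 135 of 144 (slack = 9); cotton uses 162 of 167 (slack = 5); steam uses 201 of 201 (binding); loom time uses 135 of 135 (binding).
Since dye, cotton are not tight, their duals are 0.
From A_Bᵀ y = c: 6·y_steam + 1·y_loom time = 50; 1·y_steam + 5·y_loom time = 47.
→ y_steam = 7 and y_loom time = 8.
Δz = y_loom time·Δb = 8 × (-3) = -24, so new z* = 2487 − 24 = 2463.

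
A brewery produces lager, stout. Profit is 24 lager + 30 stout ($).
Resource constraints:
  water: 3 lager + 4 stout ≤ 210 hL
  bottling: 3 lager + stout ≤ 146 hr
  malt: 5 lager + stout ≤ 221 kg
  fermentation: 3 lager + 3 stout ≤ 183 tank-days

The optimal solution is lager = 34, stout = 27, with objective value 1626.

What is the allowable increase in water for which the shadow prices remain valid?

34

Binding constraints: water, fermentation. The basis is B = [[3,4],[3,3]] with det -3.
Per unit increase in water, x* moves by d = (-1, 1).
The basis stays optimal until lager reaches 0; allowable increase = 34 hL.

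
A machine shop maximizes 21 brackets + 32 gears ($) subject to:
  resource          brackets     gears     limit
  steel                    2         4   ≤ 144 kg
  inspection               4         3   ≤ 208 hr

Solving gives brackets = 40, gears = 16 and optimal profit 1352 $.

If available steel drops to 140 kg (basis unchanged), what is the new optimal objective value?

Both steel and inspection are binding at x*.
The binding rows give the dual system: 2·y_steel + 4·y_inspection = 21 and 4·y_steel + 3·y_inspection = 32.
Solving: y_steel = 6.5, y_inspection = 2.
Δz = y_steel·Δb = 6.5 × (-4) = -26, so new z* = 1352 − 26 = 1326.

1326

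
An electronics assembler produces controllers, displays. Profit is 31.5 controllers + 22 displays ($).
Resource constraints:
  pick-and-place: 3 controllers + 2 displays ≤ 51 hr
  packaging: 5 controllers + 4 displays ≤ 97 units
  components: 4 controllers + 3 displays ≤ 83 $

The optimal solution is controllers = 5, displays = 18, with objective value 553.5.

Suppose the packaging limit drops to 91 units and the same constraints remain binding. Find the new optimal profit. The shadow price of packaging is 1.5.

544.5

Δb = -6, so new z* = 553.5 + (1.5)·(-6) = 553.5 − 9 = 544.5.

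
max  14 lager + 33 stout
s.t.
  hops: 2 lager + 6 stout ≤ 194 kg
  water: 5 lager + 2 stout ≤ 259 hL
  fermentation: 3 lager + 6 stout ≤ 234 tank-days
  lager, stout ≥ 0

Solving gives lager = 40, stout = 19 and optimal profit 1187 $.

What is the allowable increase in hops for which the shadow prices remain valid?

40

Binding constraints: hops, fermentation. The basis is B = [[2,6],[3,6]] with det -6.
Per unit increase in hops, x* moves by d = (-1, 0.5).
The basis stays optimal until lager reaches 0; allowable increase = 40 kg.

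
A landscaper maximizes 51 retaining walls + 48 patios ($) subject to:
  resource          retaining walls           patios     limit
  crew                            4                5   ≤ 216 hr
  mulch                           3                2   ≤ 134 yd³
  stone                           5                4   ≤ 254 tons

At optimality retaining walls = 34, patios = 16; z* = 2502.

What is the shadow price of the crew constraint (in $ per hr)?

6

Binding: crew and mulch. Non-binding: stone (20 unused).
Since stone is not tight, its dual is 0.
Dual feasibility on the basic columns requires 4·y_crew + 3·y_mulch = 51, 5·y_crew + 2·y_mulch = 48.
This yields shadow prices y_crew = 6, y_mulch = 9.
Shadow price of crew = 6.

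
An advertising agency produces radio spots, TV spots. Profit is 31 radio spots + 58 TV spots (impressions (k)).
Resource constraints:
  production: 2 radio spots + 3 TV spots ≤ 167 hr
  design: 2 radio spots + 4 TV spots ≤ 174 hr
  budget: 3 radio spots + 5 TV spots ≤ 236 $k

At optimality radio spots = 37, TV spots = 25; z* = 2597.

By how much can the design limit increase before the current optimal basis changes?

Binding constraints: design, budget. The basis is B = [[2,4],[3,5]] with det -2.
Per unit increase in design, x* moves by d = (-2.5, 1.5).
The basis stays optimal until radio spots reaches 0; allowable increase = 14.8 hr.

14.8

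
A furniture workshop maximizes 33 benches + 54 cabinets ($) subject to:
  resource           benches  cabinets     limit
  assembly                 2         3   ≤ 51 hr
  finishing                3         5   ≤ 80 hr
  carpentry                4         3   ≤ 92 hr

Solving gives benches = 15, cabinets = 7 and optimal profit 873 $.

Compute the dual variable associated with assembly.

At the optimum: assembly uses 51 of 51 (binding); finishing uses 80 of 80 (binding); carpentry uses 81 of 92 (slack = 11).
Slack constraints have shadow price 0 (complementary slackness).
From A_Bᵀ y = c: 2·y_assembly + 3·y_finishing = 33; 3·y_assembly + 5·y_finishing = 54.
This yields shadow prices y_assembly = 3, y_finishing = 9.
Shadow price of assembly = 3.

3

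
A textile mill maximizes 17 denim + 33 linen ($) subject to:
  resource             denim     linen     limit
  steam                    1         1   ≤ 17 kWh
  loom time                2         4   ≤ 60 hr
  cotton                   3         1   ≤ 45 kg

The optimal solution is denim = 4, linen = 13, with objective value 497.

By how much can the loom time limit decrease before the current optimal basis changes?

Binding constraints: steam, loom time. The basis is B = [[1,1],[2,4]] with det 2.
Per unit decrease in loom time, x* moves by d = (0.5, -0.5).
The basis stays optimal until cotton becomes binding; allowable decrease = 20 hr.

20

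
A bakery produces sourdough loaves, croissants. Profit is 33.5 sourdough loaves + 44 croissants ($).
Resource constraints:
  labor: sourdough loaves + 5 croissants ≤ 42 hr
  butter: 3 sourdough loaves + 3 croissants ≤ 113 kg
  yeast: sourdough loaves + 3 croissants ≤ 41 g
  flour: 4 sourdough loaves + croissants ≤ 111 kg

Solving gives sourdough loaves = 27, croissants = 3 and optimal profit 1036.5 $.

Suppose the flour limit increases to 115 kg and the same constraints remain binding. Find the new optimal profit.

Check each constraint at x*: labor 42/42 (tight); butter 90/113 (slack 23); yeast 36/41 (slack 5); flour 111/111 (tight).
Since butter, yeast are not tight, their duals are 0.
The binding rows give the dual system: 1·y_labor + 4·y_flour = 33.5 and 5·y_labor + 1·y_flour = 44.
This yields shadow prices y_labor = 7.5, y_flour = 6.5.
Δz = y_flour·Δb = 6.5 × (4) = 26, so new z* = 1036.5 + 26 = 1062.5.

1062.5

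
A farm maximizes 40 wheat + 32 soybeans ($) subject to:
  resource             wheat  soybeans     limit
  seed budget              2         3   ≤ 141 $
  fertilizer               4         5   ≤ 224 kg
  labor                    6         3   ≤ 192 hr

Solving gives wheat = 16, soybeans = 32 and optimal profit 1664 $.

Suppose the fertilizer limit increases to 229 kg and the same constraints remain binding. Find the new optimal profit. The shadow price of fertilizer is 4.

Δb = 5, so new z* = 1664 + (4)·(5) = 1664 + 20 = 1684.

1684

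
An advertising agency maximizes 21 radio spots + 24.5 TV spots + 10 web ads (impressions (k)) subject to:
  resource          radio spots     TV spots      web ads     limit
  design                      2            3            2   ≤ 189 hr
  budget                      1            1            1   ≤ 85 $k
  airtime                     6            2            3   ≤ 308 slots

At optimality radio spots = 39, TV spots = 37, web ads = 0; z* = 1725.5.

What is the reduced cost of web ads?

-8

Check each constraint at x*: design 189/189 (tight); budget 76/85 (slack 9); airtime 308/308 (tight).
Since budget is not tight, its dual is 0.
From A_Bᵀ y = c: 2·y_design + 6·y_airtime = 21; 3·y_design + 2·y_airtime = 24.5.
This yields shadow prices y_design = 7.5, y_airtime = 1.
Reduced cost of web ads: c₃ − yᵀa₃ = 10 − (7.5·2 + 1·3) = 10 − 18 = -8.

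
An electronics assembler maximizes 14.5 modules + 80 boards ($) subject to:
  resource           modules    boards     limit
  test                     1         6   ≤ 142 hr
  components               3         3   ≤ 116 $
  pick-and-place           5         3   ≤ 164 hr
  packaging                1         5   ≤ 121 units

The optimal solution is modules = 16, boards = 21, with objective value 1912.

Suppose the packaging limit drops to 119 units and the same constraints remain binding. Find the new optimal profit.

1898

Binding: test and packaging. Non-binding: components (5 unused), pick-and-place (21 unused).
Since components, pick-and-place are not tight, their duals are 0.
Dual feasibility on the basic columns requires 1·y_test + 1·y_packaging = 14.5, 6·y_test + 5·y_packaging = 80.
This yields shadow prices y_test = 7.5, y_packaging = 7.
Δz = y_packaging·Δb = 7 × (-2) = -14, so new z* = 1912 − 14 = 1898.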